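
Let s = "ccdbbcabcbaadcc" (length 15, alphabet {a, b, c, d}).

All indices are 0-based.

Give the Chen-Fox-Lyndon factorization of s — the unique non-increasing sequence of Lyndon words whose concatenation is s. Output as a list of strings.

emit factor 1: 'ccd' (i=0, period=3)
emit factor 2: 'bbc' (i=3, period=3)
emit factor 3: 'abcb' (i=6, period=4)
emit factor 4: 'aadcc' (i=10, period=5)

["ccd", "bbc", "abcb", "aadcc"]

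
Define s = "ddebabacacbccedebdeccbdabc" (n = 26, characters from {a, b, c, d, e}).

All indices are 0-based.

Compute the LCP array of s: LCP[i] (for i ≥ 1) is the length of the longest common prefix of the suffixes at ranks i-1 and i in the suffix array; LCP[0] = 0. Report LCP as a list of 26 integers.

rank | idx | suffix
   0 |   4 | abacacbccedebdeccbdabc
   1 |  23 | abc
   2 |   6 | acacbccedebdeccbdabc
   3 |   8 | acbccedebdeccbdabc
   4 |   3 | babacacbccedebdeccbdabc
   5 |   5 | bacacbccedebdeccbdabc
   6 |  24 | bc
   7 |  10 | bccedebdeccbdabc
   8 |  21 | bdabc
   9 |  16 | bdeccbdabc
  10 |  25 | c
  11 |   7 | cacbccedebdeccbdabc
  12 |   9 | cbccedebdeccbdabc
  13 |  20 | cbdabc
  14 |  19 | ccbdabc
  15 |  11 | ccedebdeccbdabc
  16 |  12 | cedebdeccbdabc
  17 |  22 | dabc
  18 |   0 | ddebabacacbccedebdeccbdabc
  19 |   1 | debabacacbccedebdeccbdabc
  20 |  14 | debdeccbdabc
  21 |  17 | deccbdabc
  22 |   2 | ebabacacbccedebdeccbdabc
  23 |  15 | ebdeccbdabc
  24 |  18 | eccbdabc
  25 |  13 | edebdeccbdabc

SA = [4, 23, 6, 8, 3, 5, 24, 10, 21, 16, 25, 7, 9, 20, 19, 11, 12, 22, 0, 1, 14, 17, 2, 15, 18, 13]
i: (SA[i-1],SA[i]) lcp shared
  1: (4,23) 2 'ab'
  2: (23,6) 1 'a'
  3: (6,8) 2 'ac'
  4: (8,3) 0 ''
  5: (3,5) 2 'ba'
  6: (5,24) 1 'b'
  7: (24,10) 2 'bc'
  8: (10,21) 1 'b'
  9: (21,16) 2 'bd'
  10: (16,25) 0 ''
  11: (25,7) 1 'c'
  12: (7,9) 1 'c'
  13: (9,20) 2 'cb'
  14: (20,19) 1 'c'
  15: (19,11) 2 'cc'
  16: (11,12) 1 'c'
  17: (12,22) 0 ''
  18: (22,0) 1 'd'
  19: (0,1) 1 'd'
  20: (1,14) 3 'deb'
  21: (14,17) 2 'de'
  22: (17,2) 0 ''
  23: (2,15) 2 'eb'
  24: (15,18) 1 'e'
  25: (18,13) 1 'e'

[0, 2, 1, 2, 0, 2, 1, 2, 1, 2, 0, 1, 1, 2, 1, 2, 1, 0, 1, 1, 3, 2, 0, 2, 1, 1]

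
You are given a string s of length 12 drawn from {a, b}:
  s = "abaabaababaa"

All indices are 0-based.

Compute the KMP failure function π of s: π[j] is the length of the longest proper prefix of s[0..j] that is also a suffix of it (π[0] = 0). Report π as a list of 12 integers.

[0, 0, 1, 1, 2, 3, 4, 5, 6, 2, 3, 4]

π[0] = 0
j=1 s[j]='b': π[1]=0 (border '')
j=2 s[j]='a': π[2]=1 (border 'a')
j=3 s[j]='a': k: 1→0; π[3]=1 (border 'a')
j=4 s[j]='b': π[4]=2 (border 'ab')
j=5 s[j]='a': π[5]=3 (border 'aba')
j=6 s[j]='a': π[6]=4 (border 'abaa')
j=7 s[j]='b': π[7]=5 (border 'abaab')
j=8 s[j]='a': π[8]=6 (border 'abaaba')
j=9 s[j]='b': k: 6→3→1; π[9]=2 (border 'ab')
j=10 s[j]='a': π[10]=3 (border 'aba')
j=11 s[j]='a': π[11]=4 (border 'abaa')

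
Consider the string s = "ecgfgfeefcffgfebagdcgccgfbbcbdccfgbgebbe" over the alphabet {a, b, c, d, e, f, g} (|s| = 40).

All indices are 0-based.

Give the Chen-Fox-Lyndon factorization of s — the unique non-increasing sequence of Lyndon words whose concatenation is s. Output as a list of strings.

["e", "cgfgfeef", "cffgfe", "b", "agdcgccgfbbcbdccfgbgebbe"]

emit factor 1: 'e' (i=0, period=1)
emit factor 2: 'cgfgfeef' (i=1, period=8)
emit factor 3: 'cffgfe' (i=9, period=6)
emit factor 4: 'b' (i=15, period=1)
emit factor 5: 'agdcgccgfbbcbdccfgbgebbe' (i=16, period=24)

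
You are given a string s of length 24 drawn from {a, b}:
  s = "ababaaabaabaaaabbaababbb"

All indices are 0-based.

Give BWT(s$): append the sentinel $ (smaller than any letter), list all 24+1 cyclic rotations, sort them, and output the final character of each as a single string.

bbbababaaba$aabbaaabaabaa

rank  rotation                   last
    0  $ababaaabaabaaaabbaababbb  b
    1  aaaabbaababbb$ababaaabaab  b
    2  aaabaabaaaabbaababbb$abab  b
    3  aaabbaababbb$ababaaabaaba  a
    4  aabaaaabbaababbb$ababaaab  b
    5  aabaabaaaabbaababbb$ababa  a
    6  aababbb$ababaaabaabaaaabb  b
    7  aabbaababbb$ababaaabaabaa  a
    8  abaaaabbaababbb$ababaaaba  a
    9  abaaabaabaaaabbaababbb$ab  b
   10  abaabaaaabbaababbb$ababaa  a
   11  ababaaabaabaaaabbaababbb$  $
   12  ababbb$ababaaabaabaaaabba  a
   13  abbaababbb$ababaaabaabaaa  a
   14  abbb$ababaaabaabaaaabbaab  b
   15  b$ababaaabaabaaaabbaababb  b
   16  baaaabbaababbb$ababaaabaa  a
   17  baaabaabaaaabbaababbb$aba  a
   18  baabaaaabbaababbb$ababaaa  a
   19  baababbb$ababaaabaabaaaab  b
   20  babaaabaabaaaabbaababbb$a  a
   21  babbb$ababaaabaabaaaabbaa  a
   22  bb$ababaaabaabaaaabbaabab  b
   23  bbaababbb$ababaaabaabaaaa  a
   24  bbb$ababaaabaabaaaabbaaba  a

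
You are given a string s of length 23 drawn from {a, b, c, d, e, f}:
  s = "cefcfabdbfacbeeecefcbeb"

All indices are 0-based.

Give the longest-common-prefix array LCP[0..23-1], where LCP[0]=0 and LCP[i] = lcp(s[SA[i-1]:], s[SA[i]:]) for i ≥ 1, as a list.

sorted suffixes:
  #0 SA[0]=5  'abdbfacbeeecefcbeb'
  #1 SA[1]=10  'acbeeecefcbeb'
  #2 SA[2]=22  'b'
  #3 SA[3]=6  'bdbfacbeeecefcbeb'
  #4 SA[4]=20  'beb'
  #5 SA[5]=12  'beeecefcbeb'
  #6 SA[6]=8  'bfacbeeecefcbeb'
  #7 SA[7]=19  'cbeb'
  #8 SA[8]=11  'cbeeecefcbeb'
  #9 SA[9]=16  'cefcbeb'
  #10 SA[10]=0  'cefcfabdbfacbeeecefcbeb'
  #11 SA[11]=3  'cfabdbfacbeeecefcbeb'
  #12 SA[12]=7  'dbfacbeeecefcbeb'
  #13 SA[13]=21  'eb'
  #14 SA[14]=15  'ecefcbeb'
  #15 SA[15]=14  'eecefcbeb'
  #16 SA[16]=13  'eeecefcbeb'
  #17 SA[17]=17  'efcbeb'
  #18 SA[18]=1  'efcfabdbfacbeeecefcbeb'
  #19 SA[19]=4  'fabdbfacbeeecefcbeb'
  #20 SA[20]=9  'facbeeecefcbeb'
  #21 SA[21]=18  'fcbeb'
  #22 SA[22]=2  'fcfabdbfacbeeecefcbeb'

SA = [5, 10, 22, 6, 20, 12, 8, 19, 11, 16, 0, 3, 7, 21, 15, 14, 13, 17, 1, 4, 9, 18, 2]
[i] adj suffixes → lcp
  [1] 5/10 → 1 ('a')
  [2] 10/22 → 0 ('')
  [3] 22/6 → 1 ('b')
  [4] 6/20 → 1 ('b')
  [5] 20/12 → 2 ('be')
  [6] 12/8 → 1 ('b')
  [7] 8/19 → 0 ('')
  [8] 19/11 → 3 ('cbe')
  [9] 11/16 → 1 ('c')
  [10] 16/0 → 4 ('cefc')
  [11] 0/3 → 1 ('c')
  [12] 3/7 → 0 ('')
  [13] 7/21 → 0 ('')
  [14] 21/15 → 1 ('e')
  [15] 15/14 → 1 ('e')
  [16] 14/13 → 2 ('ee')
  [17] 13/17 → 1 ('e')
  [18] 17/1 → 3 ('efc')
  [19] 1/4 → 0 ('')
  [20] 4/9 → 2 ('fa')
  [21] 9/18 → 1 ('f')
  [22] 18/2 → 2 ('fc')

[0, 1, 0, 1, 1, 2, 1, 0, 3, 1, 4, 1, 0, 0, 1, 1, 2, 1, 3, 0, 2, 1, 2]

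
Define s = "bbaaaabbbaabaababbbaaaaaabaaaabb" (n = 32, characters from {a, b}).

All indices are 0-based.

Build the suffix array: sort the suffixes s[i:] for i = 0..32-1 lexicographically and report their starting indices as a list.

rank | idx | suffix
   0 |  19 | aaaaaabaaaabb
   1 |  20 | aaaaabaaaabb
   2 |  21 | aaaabaaaabb
   3 |  26 | aaaabb
   4 |   2 | aaaabbbaabaababbbaaaaaabaaaabb
   5 |  22 | aaabaaaabb
   6 |  27 | aaabb
   7 |   3 | aaabbbaabaababbbaaaaaabaaaabb
   8 |  23 | aabaaaabb
   9 |   9 | aabaababbbaaaaaabaaaabb
  10 |  12 | aababbbaaaaaabaaaabb
  11 |  28 | aabb
  12 |   4 | aabbbaabaababbbaaaaaabaaaabb
  13 |  24 | abaaaabb
  14 |  10 | abaababbbaaaaaabaaaabb
  15 |  13 | ababbbaaaaaabaaaabb
  16 |  29 | abb
  17 |  15 | abbbaaaaaabaaaabb
  18 |   5 | abbbaabaababbbaaaaaabaaaabb
  19 |  31 | b
  20 |  18 | baaaaaabaaaabb
  21 |  25 | baaaabb
  22 |   1 | baaaabbbaabaababbbaaaaaabaaaabb
  23 |   8 | baabaababbbaaaaaabaaaabb
  24 |  11 | baababbbaaaaaabaaaabb
  25 |  14 | babbbaaaaaabaaaabb
  26 |  30 | bb
  27 |  17 | bbaaaaaabaaaabb
  28 |   0 | bbaaaabbbaabaababbbaaaaaabaaaabb
  29 |   7 | bbaabaababbbaaaaaabaaaabb
  30 |  16 | bbbaaaaaabaaaabb
  31 |   6 | bbbaabaababbbaaaaaabaaaabb

[19, 20, 21, 26, 2, 22, 27, 3, 23, 9, 12, 28, 4, 24, 10, 13, 29, 15, 5, 31, 18, 25, 1, 8, 11, 14, 30, 17, 0, 7, 16, 6]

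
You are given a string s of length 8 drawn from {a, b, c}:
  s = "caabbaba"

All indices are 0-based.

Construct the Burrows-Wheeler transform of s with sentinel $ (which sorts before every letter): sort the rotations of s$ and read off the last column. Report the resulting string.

abcbaaba$

rank  rotation   last
    0  $caabbaba  a
    1  a$caabbab  b
    2  aabbaba$c  c
    3  aba$caabb  b
    4  abbaba$ca  a
    5  ba$caabba  a
    6  baba$caab  b
    7  bbaba$caa  a
    8  caabbaba$  $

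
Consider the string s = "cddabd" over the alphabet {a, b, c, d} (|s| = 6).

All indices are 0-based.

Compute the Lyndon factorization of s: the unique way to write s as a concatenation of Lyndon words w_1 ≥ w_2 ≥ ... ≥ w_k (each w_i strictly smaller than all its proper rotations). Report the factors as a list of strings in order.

emit factor 1: 'cdd' (i=0, period=3)
emit factor 2: 'abd' (i=3, period=3)

["cdd", "abd"]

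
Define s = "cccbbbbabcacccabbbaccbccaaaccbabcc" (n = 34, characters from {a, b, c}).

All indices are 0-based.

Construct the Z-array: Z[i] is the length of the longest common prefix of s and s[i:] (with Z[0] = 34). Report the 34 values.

[34, 2, 1, 0, 0, 0, 0, 0, 0, 1, 0, 3, 2, 1, 0, 0, 0, 0, 0, 2, 1, 0, 2, 1, 0, 0, 0, 2, 1, 0, 0, 0, 2, 1]

Z[0]=34
i=1: outside box; Z[1]=2 scan→box=[1,3)
i=2: min(r-i=1, Z[1]=2)=1; Z[2]=1
i=3: outside box; Z[3]=0
i=4: outside box; Z[4]=0
i=5: outside box; Z[5]=0
i=6: outside box; Z[6]=0
i=7: outside box; Z[7]=0
i=8: outside box; Z[8]=0
i=9: outside box; Z[9]=1 scan→box=[9,10)
i=10: outside box; Z[10]=0
i=11: outside box; Z[11]=3 scan→box=[11,14)
i=12: min(r-i=2, Z[1]=2)=2; Z[12]=2
i=13: min(r-i=1, Z[2]=1)=1; Z[13]=1
i=14: outside box; Z[14]=0
i=15: outside box; Z[15]=0
i=16: outside box; Z[16]=0
i=17: outside box; Z[17]=0
i=18: outside box; Z[18]=0
i=19: outside box; Z[19]=2 scan→box=[19,21)
i=20: min(r-i=1, Z[1]=2)=1; Z[20]=1
i=21: outside box; Z[21]=0
i=22: outside box; Z[22]=2 scan→box=[22,24)
i=23: min(r-i=1, Z[1]=2)=1; Z[23]=1
i=24: outside box; Z[24]=0
i=25: outside box; Z[25]=0
i=26: outside box; Z[26]=0
i=27: outside box; Z[27]=2 scan→box=[27,29)
i=28: min(r-i=1, Z[1]=2)=1; Z[28]=1
i=29: outside box; Z[29]=0
i=30: outside box; Z[30]=0
i=31: outside box; Z[31]=0
i=32: outside box; Z[32]=2 scan→box=[32,34)
i=33: min(r-i=1, Z[1]=2)=1; Z[33]=1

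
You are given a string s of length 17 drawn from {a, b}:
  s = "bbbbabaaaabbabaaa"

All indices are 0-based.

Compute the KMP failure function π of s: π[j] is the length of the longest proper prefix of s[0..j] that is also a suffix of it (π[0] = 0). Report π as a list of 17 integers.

[0, 1, 2, 3, 0, 1, 0, 0, 0, 0, 1, 2, 0, 1, 0, 0, 0]

π[0] = 0
j=1 s[j]='b': π[1]=1 (border 'b')
j=2 s[j]='b': π[2]=2 (border 'bb')
j=3 s[j]='b': π[3]=3 (border 'bbb')
j=4 s[j]='a': k: 3→2→1→0; π[4]=0 (border '')
j=5 s[j]='b': π[5]=1 (border 'b')
j=6 s[j]='a': k: 1→0; π[6]=0 (border '')
j=7 s[j]='a': π[7]=0 (border '')
j=8 s[j]='a': π[8]=0 (border '')
j=9 s[j]='a': π[9]=0 (border '')
j=10 s[j]='b': π[10]=1 (border 'b')
j=11 s[j]='b': π[11]=2 (border 'bb')
j=12 s[j]='a': k: 2→1→0; π[12]=0 (border '')
j=13 s[j]='b': π[13]=1 (border 'b')
j=14 s[j]='a': k: 1→0; π[14]=0 (border '')
j=15 s[j]='a': π[15]=0 (border '')
j=16 s[j]='a': π[16]=0 (border '')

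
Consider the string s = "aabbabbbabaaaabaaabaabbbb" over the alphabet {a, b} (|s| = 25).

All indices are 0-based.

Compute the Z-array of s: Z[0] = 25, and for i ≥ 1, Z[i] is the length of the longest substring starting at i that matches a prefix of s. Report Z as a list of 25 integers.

[25, 1, 0, 0, 1, 0, 0, 0, 1, 0, 2, 2, 3, 1, 0, 2, 3, 1, 0, 4, 1, 0, 0, 0, 0]

Z[0]=25
i=1: i≥r, start 0; Z[1]=1 extend→box=[1,2)
i=2: i≥r, start 0; Z[2]=0
i=3: i≥r, start 0; Z[3]=0
i=4: i≥r, start 0; Z[4]=1 extend→box=[4,5)
i=5: i≥r, start 0; Z[5]=0
i=6: i≥r, start 0; Z[6]=0
i=7: i≥r, start 0; Z[7]=0
i=8: i≥r, start 0; Z[8]=1 extend→box=[8,9)
i=9: i≥r, start 0; Z[9]=0
i=10: i≥r, start 0; Z[10]=2 extend→box=[10,12)
i=11: min(r-i=1, Z[1]=1)=1; Z[11]=2 extend→box=[11,13)
i=12: min(r-i=1, Z[1]=1)=1; Z[12]=3 extend→box=[12,15)
i=13: min(r-i=2, Z[1]=1)=1; Z[13]=1
i=14: min(r-i=1, Z[2]=0)=0; Z[14]=0
i=15: i≥r, start 0; Z[15]=2 extend→box=[15,17)
i=16: min(r-i=1, Z[1]=1)=1; Z[16]=3 extend→box=[16,19)
i=17: min(r-i=2, Z[1]=1)=1; Z[17]=1
i=18: min(r-i=1, Z[2]=0)=0; Z[18]=0
i=19: i≥r, start 0; Z[19]=4 extend→box=[19,23)
i=20: min(r-i=3, Z[1]=1)=1; Z[20]=1
i=21: min(r-i=2, Z[2]=0)=0; Z[21]=0
i=22: min(r-i=1, Z[3]=0)=0; Z[22]=0
i=23: i≥r, start 0; Z[23]=0
i=24: i≥r, start 0; Z[24]=0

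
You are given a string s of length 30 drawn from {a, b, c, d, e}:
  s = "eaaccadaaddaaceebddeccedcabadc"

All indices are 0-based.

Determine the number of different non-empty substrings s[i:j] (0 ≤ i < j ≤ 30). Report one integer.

rank | idx | suffix
   0 |   1 | aaccadaaddaaceebddeccedcabadc
   1 |  11 | aaceebddeccedcabadc
   2 |   7 | aaddaaceebddeccedcabadc
   3 |  25 | abadc
   4 |   2 | accadaaddaaceebddeccedcabadc
   5 |  12 | aceebddeccedcabadc
   6 |   5 | adaaddaaceebddeccedcabadc
   7 |  27 | adc
   8 |   8 | addaaceebddeccedcabadc
   9 |  26 | badc
  10 |  16 | bddeccedcabadc
  11 |  29 | c
  12 |  24 | cabadc
  13 |   4 | cadaaddaaceebddeccedcabadc
  14 |   3 | ccadaaddaaceebddeccedcabadc
  15 |  20 | ccedcabadc
  16 |  21 | cedcabadc
  17 |  13 | ceebddeccedcabadc
  18 |  10 | daaceebddeccedcabadc
  19 |   6 | daaddaaceebddeccedcabadc
  20 |  28 | dc
  21 |  23 | dcabadc
  22 |   9 | ddaaceebddeccedcabadc
  23 |  17 | ddeccedcabadc
  24 |  18 | deccedcabadc
  25 |   0 | eaaccadaaddaaceebddeccedcabadc
  26 |  15 | ebddeccedcabadc
  27 |  19 | eccedcabadc
  28 |  22 | edcabadc
  29 |  14 | eebddeccedcabadc

SA = [1, 11, 7, 25, 2, 12, 5, 27, 8, 26, 16, 29, 24, 4, 3, 20, 21, 13, 10, 6, 28, 23, 9, 17, 18, 0, 15, 19, 22, 14]
i: (SA[i-1],SA[i]) lcp shared
  1: (1,11) 3 'aac'
  2: (11,7) 2 'aa'
  3: (7,25) 1 'a'
  4: (25,2) 1 'a'
  5: (2,12) 2 'ac'
  6: (12,5) 1 'a'
  7: (5,27) 2 'ad'
  8: (27,8) 2 'ad'
  9: (8,26) 0 ''
  10: (26,16) 1 'b'
  11: (16,29) 0 ''
  12: (29,24) 1 'c'
  13: (24,4) 2 'ca'
  14: (4,3) 1 'c'
  15: (3,20) 2 'cc'
  16: (20,21) 1 'c'
  17: (21,13) 2 'ce'
  18: (13,10) 0 ''
  19: (10,6) 3 'daa'
  20: (6,28) 1 'd'
  21: (28,23) 2 'dc'
  22: (23,9) 1 'd'
  23: (9,17) 2 'dd'
  24: (17,18) 1 'd'
  25: (18,0) 0 ''
  26: (0,15) 1 'e'
  27: (15,19) 1 'e'
  28: (19,22) 1 'e'
  29: (22,14) 1 'e'

n(n+1)/2 = 30·31/2 = 465
Σ LCP = 0 + 3 + 2 + 1 + 1 + 2 + 1 + 2 + 2 + 0 + 1 + 0 + 1 + 2 + 1 + 2 + 1 + 2 + 0 + 3 + 1 + 2 + 1 + 2 + 1 + 0 + 1 + 1 + 1 + 1 = 38
distinct = 465 − 38 = 427

427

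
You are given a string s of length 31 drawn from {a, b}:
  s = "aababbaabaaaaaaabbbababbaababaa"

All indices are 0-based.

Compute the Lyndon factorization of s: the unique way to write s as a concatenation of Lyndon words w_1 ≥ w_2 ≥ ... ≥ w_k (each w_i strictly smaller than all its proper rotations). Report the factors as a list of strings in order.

["aababb", "aab", "aaaaaaabbbababbaabab", "a", "a"]

emit factor 1: 'aababb' (i=0, period=6)
emit factor 2: 'aab' (i=6, period=3)
emit factor 3: 'aaaaaaabbbababbaabab' (i=9, period=20)
emit factor 4: 'a' (i=29, period=1)
emit factor 5: 'a' (i=30, period=1)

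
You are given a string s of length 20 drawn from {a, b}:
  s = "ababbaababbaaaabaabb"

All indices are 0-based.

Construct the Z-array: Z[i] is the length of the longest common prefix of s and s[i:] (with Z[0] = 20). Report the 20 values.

Z[0]=20
i=1: outside box; Z[1]=0
i=2: outside box; Z[2]=2 extend→box=[2,4)
i=3: min(r-i=1, Z[1]=0)=0; Z[3]=0
i=4: outside box; Z[4]=0
i=5: outside box; Z[5]=1 extend→box=[5,6)
i=6: outside box; Z[6]=7 extend→box=[6,13)
i=7: min(r-i=6, Z[1]=0)=0; Z[7]=0
i=8: min(r-i=5, Z[2]=2)=2; Z[8]=2
i=9: min(r-i=4, Z[3]=0)=0; Z[9]=0
i=10: min(r-i=3, Z[4]=0)=0; Z[10]=0
i=11: min(r-i=2, Z[5]=1)=1; Z[11]=1
i=12: min(r-i=1, Z[6]=7)=1; Z[12]=1
i=13: outside box; Z[13]=1 extend→box=[13,14)
i=14: outside box; Z[14]=3 extend→box=[14,17)
i=15: min(r-i=2, Z[1]=0)=0; Z[15]=0
i=16: min(r-i=1, Z[2]=2)=1; Z[16]=1
i=17: outside box; Z[17]=2 extend→box=[17,19)
i=18: min(r-i=1, Z[1]=0)=0; Z[18]=0
i=19: outside box; Z[19]=0

[20, 0, 2, 0, 0, 1, 7, 0, 2, 0, 0, 1, 1, 1, 3, 0, 1, 2, 0, 0]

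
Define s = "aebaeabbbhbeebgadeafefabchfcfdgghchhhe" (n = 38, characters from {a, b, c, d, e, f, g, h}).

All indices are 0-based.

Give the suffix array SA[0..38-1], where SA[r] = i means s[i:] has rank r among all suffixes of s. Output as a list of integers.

[5, 22, 15, 3, 0, 18, 2, 6, 7, 23, 10, 13, 8, 27, 24, 33, 16, 29, 37, 4, 17, 1, 12, 11, 20, 21, 26, 28, 19, 14, 30, 31, 9, 32, 36, 25, 35, 34]

rank | idx | suffix
   0 |   5 | abbbhbeebgadeafefabchfcfdgghchhhe
   1 |  22 | abchfcfdgghchhhe
   2 |  15 | adeafefabchfcfdgghchhhe
   3 |   3 | aeabbbhbeebgadeafefabchfcfdgghchhhe
   4 |   0 | aebaeabbbhbeebgadeafefabchfcfdgghchhhe
   5 |  18 | afefabchfcfdgghchhhe
   6 |   2 | baeabbbhbeebgadeafefabchfcfdgghchhhe
   7 |   6 | bbbhbeebgadeafefabchfcfdgghchhhe
   8 |   7 | bbhbeebgadeafefabchfcfdgghchhhe
   9 |  23 | bchfcfdgghchhhe
  10 |  10 | beebgadeafefabchfcfdgghchhhe
  11 |  13 | bgadeafefabchfcfdgghchhhe
  12 |   8 | bhbeebgadeafefabchfcfdgghchhhe
  13 |  27 | cfdgghchhhe
  14 |  24 | chfcfdgghchhhe
  15 |  33 | chhhe
  16 |  16 | deafefabchfcfdgghchhhe
  17 |  29 | dgghchhhe
  18 |  37 | e
  19 |   4 | eabbbhbeebgadeafefabchfcfdgghchhhe
  20 |  17 | eafefabchfcfdgghchhhe
  21 |   1 | ebaeabbbhbeebgadeafefabchfcfdgghchhhe
  22 |  12 | ebgadeafefabchfcfdgghchhhe
  23 |  11 | eebgadeafefabchfcfdgghchhhe
  24 |  20 | efabchfcfdgghchhhe
  25 |  21 | fabchfcfdgghchhhe
  26 |  26 | fcfdgghchhhe
  27 |  28 | fdgghchhhe
  28 |  19 | fefabchfcfdgghchhhe
  29 |  14 | gadeafefabchfcfdgghchhhe
  30 |  30 | gghchhhe
  31 |  31 | ghchhhe
  32 |   9 | hbeebgadeafefabchfcfdgghchhhe
  33 |  32 | hchhhe
  34 |  36 | he
  35 |  25 | hfcfdgghchhhe
  36 |  35 | hhe
  37 |  34 | hhhe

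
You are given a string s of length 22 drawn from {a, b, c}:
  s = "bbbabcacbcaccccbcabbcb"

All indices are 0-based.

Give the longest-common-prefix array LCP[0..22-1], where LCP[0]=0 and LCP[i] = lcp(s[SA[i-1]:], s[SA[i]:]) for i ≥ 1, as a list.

rank | idx | suffix
   0 |  17 | abbcb
   1 |   3 | abcacbcaccccbcabbcb
   2 |   6 | acbcaccccbcabbcb
   3 |  10 | accccbcabbcb
   4 |  21 | b
   5 |   2 | babcacbcaccccbcabbcb
   6 |   1 | bbabcacbcaccccbcabbcb
   7 |   0 | bbbabcacbcaccccbcabbcb
   8 |  18 | bbcb
   9 |  15 | bcabbcb
  10 |   4 | bcacbcaccccbcabbcb
  11 |   8 | bcaccccbcabbcb
  12 |  19 | bcb
  13 |  16 | cabbcb
  14 |   5 | cacbcaccccbcabbcb
  15 |   9 | caccccbcabbcb
  16 |  20 | cb
  17 |  14 | cbcabbcb
  18 |   7 | cbcaccccbcabbcb
  19 |  13 | ccbcabbcb
  20 |  12 | cccbcabbcb
  21 |  11 | ccccbcabbcb

SA = [17, 3, 6, 10, 21, 2, 1, 0, 18, 15, 4, 8, 19, 16, 5, 9, 20, 14, 7, 13, 12, 11]
i: (SA[i-1],SA[i]) lcp shared
  1: (17,3) 2 'ab'
  2: (3,6) 1 'a'
  3: (6,10) 2 'ac'
  4: (10,21) 0 ''
  5: (21,2) 1 'b'
  6: (2,1) 1 'b'
  7: (1,0) 2 'bb'
  8: (0,18) 2 'bb'
  9: (18,15) 1 'b'
  10: (15,4) 3 'bca'
  11: (4,8) 4 'bcac'
  12: (8,19) 2 'bc'
  13: (19,16) 0 ''
  14: (16,5) 2 'ca'
  15: (5,9) 3 'cac'
  16: (9,20) 1 'c'
  17: (20,14) 2 'cb'
  18: (14,7) 4 'cbca'
  19: (7,13) 1 'c'
  20: (13,12) 2 'cc'
  21: (12,11) 3 'ccc'

[0, 2, 1, 2, 0, 1, 1, 2, 2, 1, 3, 4, 2, 0, 2, 3, 1, 2, 4, 1, 2, 3]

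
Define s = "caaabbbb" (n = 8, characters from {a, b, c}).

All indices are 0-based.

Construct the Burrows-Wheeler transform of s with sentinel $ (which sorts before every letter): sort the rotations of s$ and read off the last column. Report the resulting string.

bcaabbba$

rank  rotation   last
    0  $caaabbbb  b
    1  aaabbbb$c  c
    2  aabbbb$ca  a
    3  abbbb$caa  a
    4  b$caaabbb  b
    5  bb$caaabb  b
    6  bbb$caaab  b
    7  bbbb$caaa  a
    8  caaabbbb$  $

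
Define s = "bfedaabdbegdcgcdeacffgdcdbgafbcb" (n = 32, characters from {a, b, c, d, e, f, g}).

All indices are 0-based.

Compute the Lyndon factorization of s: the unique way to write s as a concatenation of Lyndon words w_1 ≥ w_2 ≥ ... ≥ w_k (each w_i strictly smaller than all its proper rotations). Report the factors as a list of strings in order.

emit factor 1: 'bfed' (i=0, period=4)
emit factor 2: 'aabdbegdcgcdeacffgdcdbgafbcb' (i=4, period=28)

["bfed", "aabdbegdcgcdeacffgdcdbgafbcb"]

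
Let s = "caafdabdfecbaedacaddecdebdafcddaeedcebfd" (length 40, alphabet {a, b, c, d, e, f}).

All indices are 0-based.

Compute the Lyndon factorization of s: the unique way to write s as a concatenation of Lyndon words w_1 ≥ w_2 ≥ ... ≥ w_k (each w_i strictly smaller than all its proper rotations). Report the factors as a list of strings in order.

["c", "aafdabdfecbaedacaddecdebdafcddaeedcebfd"]

emit factor 1: 'c' (i=0, period=1)
emit factor 2: 'aafdabdfecbaedacaddecdebdafcddaeedcebfd' (i=1, period=39)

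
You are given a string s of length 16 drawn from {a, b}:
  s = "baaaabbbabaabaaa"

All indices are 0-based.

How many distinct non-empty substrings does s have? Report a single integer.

rank | idx | suffix
   0 |  15 | a
   1 |  14 | aa
   2 |  13 | aaa
   3 |   1 | aaaabbbabaabaaa
   4 |   2 | aaabbbabaabaaa
   5 |  10 | aabaaa
   6 |   3 | aabbbabaabaaa
   7 |  11 | abaaa
   8 |   8 | abaabaaa
   9 |   4 | abbbabaabaaa
  10 |  12 | baaa
  11 |   0 | baaaabbbabaabaaa
  12 |   9 | baabaaa
  13 |   7 | babaabaaa
  14 |   6 | bbabaabaaa
  15 |   5 | bbbabaabaaa

SA = [15, 14, 13, 1, 2, 10, 3, 11, 8, 4, 12, 0, 9, 7, 6, 5]
i: (SA[i-1],SA[i]) lcp shared
  1: (15,14) 1 'a'
  2: (14,13) 2 'aa'
  3: (13,1) 3 'aaa'
  4: (1,2) 3 'aaa'
  5: (2,10) 2 'aa'
  6: (10,3) 3 'aab'
  7: (3,11) 1 'a'
  8: (11,8) 4 'abaa'
  9: (8,4) 2 'ab'
  10: (4,12) 0 ''
  11: (12,0) 4 'baaa'
  12: (0,9) 3 'baa'
  13: (9,7) 2 'ba'
  14: (7,6) 1 'b'
  15: (6,5) 2 'bb'

n(n+1)/2 = 16·17/2 = 136
Σ LCP = 0 + 1 + 2 + 3 + 3 + 2 + 3 + 1 + 4 + 2 + 0 + 4 + 3 + 2 + 1 + 2 = 33
distinct = 136 − 33 = 103

103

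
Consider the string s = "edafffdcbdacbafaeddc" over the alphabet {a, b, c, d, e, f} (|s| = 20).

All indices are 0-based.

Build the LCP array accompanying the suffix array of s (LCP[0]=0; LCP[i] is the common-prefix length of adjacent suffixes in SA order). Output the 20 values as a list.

rank→(start, suffix):
  0 → (10, 'acbafaeddc')
  1 → (15, 'aeddc')
  2 → (13, 'afaeddc')
  3 → (2, 'afffdcbdacbafaeddc')
  4 → (12, 'bafaeddc')
  5 → (8, 'bdacbafaeddc')
  6 → (19, 'c')
  7 → (11, 'cbafaeddc')
  8 → (7, 'cbdacbafaeddc')
  9 → (9, 'dacbafaeddc')
  10 → (1, 'dafffdcbdacbafaeddc')
  11 → (18, 'dc')
  12 → (6, 'dcbdacbafaeddc')
  13 → (17, 'ddc')
  14 → (0, 'edafffdcbdacbafaeddc')
  15 → (16, 'eddc')
  16 → (14, 'faeddc')
  17 → (5, 'fdcbdacbafaeddc')
  18 → (4, 'ffdcbdacbafaeddc')
  19 → (3, 'fffdcbdacbafaeddc')

SA = [10, 15, 13, 2, 12, 8, 19, 11, 7, 9, 1, 18, 6, 17, 0, 16, 14, 5, 4, 3]
rank  pair      lcp
   1  s[10:],s[15:]  1  'a'
   2  s[15:],s[13:]  1  'a'
   3  s[13:],s[2:]  2  'af'
   4  s[2:],s[12:]  0  ''
   5  s[12:],s[8:]  1  'b'
   6  s[8:],s[19:]  0  ''
   7  s[19:],s[11:]  1  'c'
   8  s[11:],s[7:]  2  'cb'
   9  s[7:],s[9:]  0  ''
  10  s[9:],s[1:]  2  'da'
  11  s[1:],s[18:]  1  'd'
  12  s[18:],s[6:]  2  'dc'
  13  s[6:],s[17:]  1  'd'
  14  s[17:],s[0:]  0  ''
  15  s[0:],s[16:]  2  'ed'
  16  s[16:],s[14:]  0  ''
  17  s[14:],s[5:]  1  'f'
  18  s[5:],s[4:]  1  'f'
  19  s[4:],s[3:]  2  'ff'

[0, 1, 1, 2, 0, 1, 0, 1, 2, 0, 2, 1, 2, 1, 0, 2, 0, 1, 1, 2]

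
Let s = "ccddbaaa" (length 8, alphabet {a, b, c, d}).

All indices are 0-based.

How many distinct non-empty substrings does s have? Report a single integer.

sorted suffixes:
  #0 SA[0]=7  'a'
  #1 SA[1]=6  'aa'
  #2 SA[2]=5  'aaa'
  #3 SA[3]=4  'baaa'
  #4 SA[4]=0  'ccddbaaa'
  #5 SA[5]=1  'cddbaaa'
  #6 SA[6]=3  'dbaaa'
  #7 SA[7]=2  'ddbaaa'

SA = [7, 6, 5, 4, 0, 1, 3, 2]
rank  pair      lcp
   1  s[7:],s[6:]  1  'a'
   2  s[6:],s[5:]  2  'aa'
   3  s[5:],s[4:]  0  ''
   4  s[4:],s[0:]  0  ''
   5  s[0:],s[1:]  1  'c'
   6  s[1:],s[3:]  0  ''
   7  s[3:],s[2:]  1  'd'

n(n+1)/2 = 8·9/2 = 36
Σ LCP = 0 + 1 + 2 + 0 + 0 + 1 + 0 + 1 = 5
distinct = 36 − 5 = 31

31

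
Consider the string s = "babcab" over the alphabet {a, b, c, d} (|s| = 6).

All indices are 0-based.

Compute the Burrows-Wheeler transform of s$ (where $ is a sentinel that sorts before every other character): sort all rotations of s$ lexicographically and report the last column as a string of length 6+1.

rank  rotation last
    0  $babcab  b
    1  ab$babc  c
    2  abcab$b  b
    3  b$babca  a
    4  babcab$  $
    5  bcab$ba  a
    6  cab$bab  b

bcba$ab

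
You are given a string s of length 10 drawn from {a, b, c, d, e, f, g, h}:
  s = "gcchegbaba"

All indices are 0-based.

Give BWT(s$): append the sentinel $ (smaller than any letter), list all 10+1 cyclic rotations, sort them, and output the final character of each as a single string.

abbaggche$c

rank  rotation     last
    0  $gcchegbaba  a
    1  a$gcchegbab  b
    2  aba$gcchegb  b
    3  ba$gcchegba  a
    4  baba$gccheg  g
    5  cchegbaba$g  g
    6  chegbaba$gc  c
    7  egbaba$gcch  h
    8  gbaba$gcche  e
    9  gcchegbaba$  $
   10  hegbaba$gcc  c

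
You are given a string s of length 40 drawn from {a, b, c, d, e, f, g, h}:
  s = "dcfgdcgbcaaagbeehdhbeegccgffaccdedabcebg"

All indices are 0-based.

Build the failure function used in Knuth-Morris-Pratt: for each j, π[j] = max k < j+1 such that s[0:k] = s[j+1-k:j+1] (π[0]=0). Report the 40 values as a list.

π[0] = 0
j=1 s[j]='c': π[1]=0 (border '')
j=2 s[j]='f': π[2]=0 (border '')
j=3 s[j]='g': π[3]=0 (border '')
j=4 s[j]='d': π[4]=1 (border 'd')
j=5 s[j]='c': π[5]=2 (border 'dc')
j=6 s[j]='g': k: 2→0; π[6]=0 (border '')
j=7 s[j]='b': π[7]=0 (border '')
j=8 s[j]='c': π[8]=0 (border '')
j=9 s[j]='a': π[9]=0 (border '')
j=10 s[j]='a': π[10]=0 (border '')
j=11 s[j]='a': π[11]=0 (border '')
j=12 s[j]='g': π[12]=0 (border '')
j=13 s[j]='b': π[13]=0 (border '')
j=14 s[j]='e': π[14]=0 (border '')
j=15 s[j]='e': π[15]=0 (border '')
j=16 s[j]='h': π[16]=0 (border '')
j=17 s[j]='d': π[17]=1 (border 'd')
j=18 s[j]='h': k: 1→0; π[18]=0 (border '')
j=19 s[j]='b': π[19]=0 (border '')
j=20 s[j]='e': π[20]=0 (border '')
j=21 s[j]='e': π[21]=0 (border '')
j=22 s[j]='g': π[22]=0 (border '')
j=23 s[j]='c': π[23]=0 (border '')
j=24 s[j]='c': π[24]=0 (border '')
j=25 s[j]='g': π[25]=0 (border '')
j=26 s[j]='f': π[26]=0 (border '')
j=27 s[j]='f': π[27]=0 (border '')
j=28 s[j]='a': π[28]=0 (border '')
j=29 s[j]='c': π[29]=0 (border '')
j=30 s[j]='c': π[30]=0 (border '')
j=31 s[j]='d': π[31]=1 (border 'd')
j=32 s[j]='e': k: 1→0; π[32]=0 (border '')
j=33 s[j]='d': π[33]=1 (border 'd')
j=34 s[j]='a': k: 1→0; π[34]=0 (border '')
j=35 s[j]='b': π[35]=0 (border '')
j=36 s[j]='c': π[36]=0 (border '')
j=37 s[j]='e': π[37]=0 (border '')
j=38 s[j]='b': π[38]=0 (border '')
j=39 s[j]='g': π[39]=0 (border '')

[0, 0, 0, 0, 1, 2, 0, 0, 0, 0, 0, 0, 0, 0, 0, 0, 0, 1, 0, 0, 0, 0, 0, 0, 0, 0, 0, 0, 0, 0, 0, 1, 0, 1, 0, 0, 0, 0, 0, 0]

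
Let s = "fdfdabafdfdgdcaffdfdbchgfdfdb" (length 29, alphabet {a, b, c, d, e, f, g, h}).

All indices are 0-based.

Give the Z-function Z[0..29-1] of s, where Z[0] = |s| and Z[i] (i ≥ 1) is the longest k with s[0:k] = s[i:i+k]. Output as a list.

[29, 0, 2, 0, 0, 0, 0, 4, 0, 2, 0, 0, 0, 0, 0, 1, 4, 0, 2, 0, 0, 0, 0, 0, 4, 0, 2, 0, 0]

Z[0]=29
i=1: i≥r, start 0; Z[1]=0
i=2: i≥r, start 0; Z[2]=2 extend→box=[2,4)
i=3: min(r-i=1, Z[1]=0)=0; Z[3]=0
i=4: i≥r, start 0; Z[4]=0
i=5: i≥r, start 0; Z[5]=0
i=6: i≥r, start 0; Z[6]=0
i=7: i≥r, start 0; Z[7]=4 extend→box=[7,11)
i=8: min(r-i=3, Z[1]=0)=0; Z[8]=0
i=9: min(r-i=2, Z[2]=2)=2; Z[9]=2
i=10: min(r-i=1, Z[3]=0)=0; Z[10]=0
i=11: i≥r, start 0; Z[11]=0
i=12: i≥r, start 0; Z[12]=0
i=13: i≥r, start 0; Z[13]=0
i=14: i≥r, start 0; Z[14]=0
i=15: i≥r, start 0; Z[15]=1 extend→box=[15,16)
i=16: i≥r, start 0; Z[16]=4 extend→box=[16,20)
i=17: min(r-i=3, Z[1]=0)=0; Z[17]=0
i=18: min(r-i=2, Z[2]=2)=2; Z[18]=2
i=19: min(r-i=1, Z[3]=0)=0; Z[19]=0
i=20: i≥r, start 0; Z[20]=0
i=21: i≥r, start 0; Z[21]=0
i=22: i≥r, start 0; Z[22]=0
i=23: i≥r, start 0; Z[23]=0
i=24: i≥r, start 0; Z[24]=4 extend→box=[24,28)
i=25: min(r-i=3, Z[1]=0)=0; Z[25]=0
i=26: min(r-i=2, Z[2]=2)=2; Z[26]=2
i=27: min(r-i=1, Z[3]=0)=0; Z[27]=0
i=28: i≥r, start 0; Z[28]=0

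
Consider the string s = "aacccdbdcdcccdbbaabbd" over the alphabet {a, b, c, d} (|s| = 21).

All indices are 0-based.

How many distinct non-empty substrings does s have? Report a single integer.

sorted suffixes:
  #0 SA[0]=16  'aabbd'
  #1 SA[1]=0  'aacccdbdcdcccdbbaabbd'
  #2 SA[2]=17  'abbd'
  #3 SA[3]=1  'acccdbdcdcccdbbaabbd'
  #4 SA[4]=15  'baabbd'
  #5 SA[5]=14  'bbaabbd'
  #6 SA[6]=18  'bbd'
  #7 SA[7]=19  'bd'
  #8 SA[8]=6  'bdcdcccdbbaabbd'
  #9 SA[9]=10  'cccdbbaabbd'
  #10 SA[10]=2  'cccdbdcdcccdbbaabbd'
  #11 SA[11]=11  'ccdbbaabbd'
  #12 SA[12]=3  'ccdbdcdcccdbbaabbd'
  #13 SA[13]=12  'cdbbaabbd'
  #14 SA[14]=4  'cdbdcdcccdbbaabbd'
  #15 SA[15]=8  'cdcccdbbaabbd'
  #16 SA[16]=20  'd'
  #17 SA[17]=13  'dbbaabbd'
  #18 SA[18]=5  'dbdcdcccdbbaabbd'
  #19 SA[19]=9  'dcccdbbaabbd'
  #20 SA[20]=7  'dcdcccdbbaabbd'

SA = [16, 0, 17, 1, 15, 14, 18, 19, 6, 10, 2, 11, 3, 12, 4, 8, 20, 13, 5, 9, 7]
i: (SA[i-1],SA[i]) lcp shared
  1: (16,0) 2 'aa'
  2: (0,17) 1 'a'
  3: (17,1) 1 'a'
  4: (1,15) 0 ''
  5: (15,14) 1 'b'
  6: (14,18) 2 'bb'
  7: (18,19) 1 'b'
  8: (19,6) 2 'bd'
  9: (6,10) 0 ''
  10: (10,2) 5 'cccdb'
  11: (2,11) 2 'cc'
  12: (11,3) 4 'ccdb'
  13: (3,12) 1 'c'
  14: (12,4) 3 'cdb'
  15: (4,8) 2 'cd'
  16: (8,20) 0 ''
  17: (20,13) 1 'd'
  18: (13,5) 2 'db'
  19: (5,9) 1 'd'
  20: (9,7) 2 'dc'

n(n+1)/2 = 21·22/2 = 231
Σ LCP = 0 + 2 + 1 + 1 + 0 + 1 + 2 + 1 + 2 + 0 + 5 + 2 + 4 + 1 + 3 + 2 + 0 + 1 + 2 + 1 + 2 = 33
distinct = 231 − 33 = 198

198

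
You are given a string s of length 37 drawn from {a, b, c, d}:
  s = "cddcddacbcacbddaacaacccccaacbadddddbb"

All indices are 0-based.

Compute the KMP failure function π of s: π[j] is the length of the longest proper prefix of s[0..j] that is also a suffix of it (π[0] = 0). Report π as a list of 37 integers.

[0, 0, 0, 1, 2, 3, 0, 1, 0, 1, 0, 1, 0, 0, 0, 0, 0, 1, 0, 0, 1, 1, 1, 1, 1, 0, 0, 1, 0, 0, 0, 0, 0, 0, 0, 0, 0]

π[0] = 0
j=1 s[j]='d': π[1]=0 (border '')
j=2 s[j]='d': π[2]=0 (border '')
j=3 s[j]='c': π[3]=1 (border 'c')
j=4 s[j]='d': π[4]=2 (border 'cd')
j=5 s[j]='d': π[5]=3 (border 'cdd')
j=6 s[j]='a': k: 3→0; π[6]=0 (border '')
j=7 s[j]='c': π[7]=1 (border 'c')
j=8 s[j]='b': k: 1→0; π[8]=0 (border '')
j=9 s[j]='c': π[9]=1 (border 'c')
j=10 s[j]='a': k: 1→0; π[10]=0 (border '')
j=11 s[j]='c': π[11]=1 (border 'c')
j=12 s[j]='b': k: 1→0; π[12]=0 (border '')
j=13 s[j]='d': π[13]=0 (border '')
j=14 s[j]='d': π[14]=0 (border '')
j=15 s[j]='a': π[15]=0 (border '')
j=16 s[j]='a': π[16]=0 (border '')
j=17 s[j]='c': π[17]=1 (border 'c')
j=18 s[j]='a': k: 1→0; π[18]=0 (border '')
j=19 s[j]='a': π[19]=0 (border '')
j=20 s[j]='c': π[20]=1 (border 'c')
j=21 s[j]='c': k: 1→0; π[21]=1 (border 'c')
j=22 s[j]='c': k: 1→0; π[22]=1 (border 'c')
j=23 s[j]='c': k: 1→0; π[23]=1 (border 'c')
j=24 s[j]='c': k: 1→0; π[24]=1 (border 'c')
j=25 s[j]='a': k: 1→0; π[25]=0 (border '')
j=26 s[j]='a': π[26]=0 (border '')
j=27 s[j]='c': π[27]=1 (border 'c')
j=28 s[j]='b': k: 1→0; π[28]=0 (border '')
j=29 s[j]='a': π[29]=0 (border '')
j=30 s[j]='d': π[30]=0 (border '')
j=31 s[j]='d': π[31]=0 (border '')
j=32 s[j]='d': π[32]=0 (border '')
j=33 s[j]='d': π[33]=0 (border '')
j=34 s[j]='d': π[34]=0 (border '')
j=35 s[j]='b': π[35]=0 (border '')
j=36 s[j]='b': π[36]=0 (border '')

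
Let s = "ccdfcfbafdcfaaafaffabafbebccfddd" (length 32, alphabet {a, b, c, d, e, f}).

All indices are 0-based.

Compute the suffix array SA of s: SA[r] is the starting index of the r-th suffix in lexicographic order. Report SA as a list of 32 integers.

[12, 13, 19, 14, 21, 7, 16, 20, 6, 25, 23, 0, 26, 1, 10, 4, 27, 31, 9, 30, 29, 2, 24, 11, 18, 15, 5, 22, 3, 8, 28, 17]

rank | idx | suffix
   0 |  12 | aaafaffabafbebccfddd
   1 |  13 | aafaffabafbebccfddd
   2 |  19 | abafbebccfddd
   3 |  14 | afaffabafbebccfddd
   4 |  21 | afbebccfddd
   5 |   7 | afdcfaaafaffabafbebccfddd
   6 |  16 | affabafbebccfddd
   7 |  20 | bafbebccfddd
   8 |   6 | bafdcfaaafaffabafbebccfddd
   9 |  25 | bccfddd
  10 |  23 | bebccfddd
  11 |   0 | ccdfcfbafdcfaaafaffabafbebccfddd
  12 |  26 | ccfddd
  13 |   1 | cdfcfbafdcfaaafaffabafbebccfddd
  14 |  10 | cfaaafaffabafbebccfddd
  15 |   4 | cfbafdcfaaafaffabafbebccfddd
  16 |  27 | cfddd
  17 |  31 | d
  18 |   9 | dcfaaafaffabafbebccfddd
  19 |  30 | dd
  20 |  29 | ddd
  21 |   2 | dfcfbafdcfaaafaffabafbebccfddd
  22 |  24 | ebccfddd
  23 |  11 | faaafaffabafbebccfddd
  24 |  18 | fabafbebccfddd
  25 |  15 | faffabafbebccfddd
  26 |   5 | fbafdcfaaafaffabafbebccfddd
  27 |  22 | fbebccfddd
  28 |   3 | fcfbafdcfaaafaffabafbebccfddd
  29 |   8 | fdcfaaafaffabafbebccfddd
  30 |  28 | fddd
  31 |  17 | ffabafbebccfddd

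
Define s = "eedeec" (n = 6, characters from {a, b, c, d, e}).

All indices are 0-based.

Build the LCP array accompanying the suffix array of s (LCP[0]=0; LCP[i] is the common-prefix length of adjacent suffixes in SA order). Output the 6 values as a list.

sorted suffixes:
  #0 SA[0]=5  'c'
  #1 SA[1]=2  'deec'
  #2 SA[2]=4  'ec'
  #3 SA[3]=1  'edeec'
  #4 SA[4]=3  'eec'
  #5 SA[5]=0  'eedeec'

SA = [5, 2, 4, 1, 3, 0]
rank  pair      lcp
   1  s[5:],s[2:]  0  ''
   2  s[2:],s[4:]  0  ''
   3  s[4:],s[1:]  1  'e'
   4  s[1:],s[3:]  1  'e'
   5  s[3:],s[0:]  2  'ee'

[0, 0, 0, 1, 1, 2]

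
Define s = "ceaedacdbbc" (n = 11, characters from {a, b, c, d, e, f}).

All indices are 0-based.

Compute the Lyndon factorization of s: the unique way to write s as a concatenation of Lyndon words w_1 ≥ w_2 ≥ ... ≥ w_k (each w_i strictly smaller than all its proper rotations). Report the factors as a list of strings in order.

["ce", "aed", "acdbbc"]

emit factor 1: 'ce' (i=0, period=2)
emit factor 2: 'aed' (i=2, period=3)
emit factor 3: 'acdbbc' (i=5, period=6)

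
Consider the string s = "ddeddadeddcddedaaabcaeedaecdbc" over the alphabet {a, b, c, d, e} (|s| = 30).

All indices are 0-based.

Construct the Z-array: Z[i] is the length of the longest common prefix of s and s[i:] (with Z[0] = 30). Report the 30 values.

Z[0]=30
i=1: i≥r, start 0; Z[1]=1 grow→box=[1,2)
i=2: i≥r, start 0; Z[2]=0
i=3: i≥r, start 0; Z[3]=2 grow→box=[3,5)
i=4: min(r-i=1, Z[1]=1)=1; Z[4]=1
i=5: i≥r, start 0; Z[5]=0
i=6: i≥r, start 0; Z[6]=1 grow→box=[6,7)
i=7: i≥r, start 0; Z[7]=0
i=8: i≥r, start 0; Z[8]=2 grow→box=[8,10)
i=9: min(r-i=1, Z[1]=1)=1; Z[9]=1
i=10: i≥r, start 0; Z[10]=0
i=11: i≥r, start 0; Z[11]=4 grow→box=[11,15)
i=12: min(r-i=3, Z[1]=1)=1; Z[12]=1
i=13: min(r-i=2, Z[2]=0)=0; Z[13]=0
i=14: min(r-i=1, Z[3]=2)=1; Z[14]=1
i=15: i≥r, start 0; Z[15]=0
i=16: i≥r, start 0; Z[16]=0
i=17: i≥r, start 0; Z[17]=0
i=18: i≥r, start 0; Z[18]=0
i=19: i≥r, start 0; Z[19]=0
i=20: i≥r, start 0; Z[20]=0
i=21: i≥r, start 0; Z[21]=0
i=22: i≥r, start 0; Z[22]=0
i=23: i≥r, start 0; Z[23]=1 grow→box=[23,24)
i=24: i≥r, start 0; Z[24]=0
i=25: i≥r, start 0; Z[25]=0
i=26: i≥r, start 0; Z[26]=0
i=27: i≥r, start 0; Z[27]=1 grow→box=[27,28)
i=28: i≥r, start 0; Z[28]=0
i=29: i≥r, start 0; Z[29]=0

[30, 1, 0, 2, 1, 0, 1, 0, 2, 1, 0, 4, 1, 0, 1, 0, 0, 0, 0, 0, 0, 0, 0, 1, 0, 0, 0, 1, 0, 0]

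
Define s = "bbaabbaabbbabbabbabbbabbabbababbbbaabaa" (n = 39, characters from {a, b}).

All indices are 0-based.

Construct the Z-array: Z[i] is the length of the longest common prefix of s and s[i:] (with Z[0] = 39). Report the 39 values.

[39, 1, 0, 0, 6, 1, 0, 0, 2, 3, 1, 0, 3, 1, 0, 3, 1, 0, 2, 3, 1, 0, 3, 1, 0, 3, 1, 0, 1, 0, 2, 2, 5, 1, 0, 0, 1, 0, 0]

Z[0]=39
i=1: outside box; Z[1]=1 scan→box=[1,2)
i=2: outside box; Z[2]=0
i=3: outside box; Z[3]=0
i=4: outside box; Z[4]=6 scan→box=[4,10)
i=5: min(r-i=5, Z[1]=1)=1; Z[5]=1
i=6: min(r-i=4, Z[2]=0)=0; Z[6]=0
i=7: min(r-i=3, Z[3]=0)=0; Z[7]=0
i=8: min(r-i=2, Z[4]=6)=2; Z[8]=2
i=9: min(r-i=1, Z[5]=1)=1; Z[9]=3 scan→box=[9,12)
i=10: min(r-i=2, Z[1]=1)=1; Z[10]=1
i=11: min(r-i=1, Z[2]=0)=0; Z[11]=0
i=12: outside box; Z[12]=3 scan→box=[12,15)
i=13: min(r-i=2, Z[1]=1)=1; Z[13]=1
i=14: min(r-i=1, Z[2]=0)=0; Z[14]=0
i=15: outside box; Z[15]=3 scan→box=[15,18)
i=16: min(r-i=2, Z[1]=1)=1; Z[16]=1
i=17: min(r-i=1, Z[2]=0)=0; Z[17]=0
i=18: outside box; Z[18]=2 scan→box=[18,20)
i=19: min(r-i=1, Z[1]=1)=1; Z[19]=3 scan→box=[19,22)
i=20: min(r-i=2, Z[1]=1)=1; Z[20]=1
i=21: min(r-i=1, Z[2]=0)=0; Z[21]=0
i=22: outside box; Z[22]=3 scan→box=[22,25)
i=23: min(r-i=2, Z[1]=1)=1; Z[23]=1
i=24: min(r-i=1, Z[2]=0)=0; Z[24]=0
i=25: outside box; Z[25]=3 scan→box=[25,28)
i=26: min(r-i=2, Z[1]=1)=1; Z[26]=1
i=27: min(r-i=1, Z[2]=0)=0; Z[27]=0
i=28: outside box; Z[28]=1 scan→box=[28,29)
i=29: outside box; Z[29]=0
i=30: outside box; Z[30]=2 scan→box=[30,32)
i=31: min(r-i=1, Z[1]=1)=1; Z[31]=2 scan→box=[31,33)
i=32: min(r-i=1, Z[1]=1)=1; Z[32]=5 scan→box=[32,37)
i=33: min(r-i=4, Z[1]=1)=1; Z[33]=1
i=34: min(r-i=3, Z[2]=0)=0; Z[34]=0
i=35: min(r-i=2, Z[3]=0)=0; Z[35]=0
i=36: min(r-i=1, Z[4]=6)=1; Z[36]=1
i=37: outside box; Z[37]=0
i=38: outside box; Z[38]=0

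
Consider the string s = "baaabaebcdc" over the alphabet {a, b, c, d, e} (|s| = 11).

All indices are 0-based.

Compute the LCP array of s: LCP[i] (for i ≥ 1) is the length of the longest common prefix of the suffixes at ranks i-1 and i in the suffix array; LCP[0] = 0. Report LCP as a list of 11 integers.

sorted suffixes:
  #0 SA[0]=1  'aaabaebcdc'
  #1 SA[1]=2  'aabaebcdc'
  #2 SA[2]=3  'abaebcdc'
  #3 SA[3]=5  'aebcdc'
  #4 SA[4]=0  'baaabaebcdc'
  #5 SA[5]=4  'baebcdc'
  #6 SA[6]=7  'bcdc'
  #7 SA[7]=10  'c'
  #8 SA[8]=8  'cdc'
  #9 SA[9]=9  'dc'
  #10 SA[10]=6  'ebcdc'

SA = [1, 2, 3, 5, 0, 4, 7, 10, 8, 9, 6]
rank  pair      lcp
   1  s[1:],s[2:]  2  'aa'
   2  s[2:],s[3:]  1  'a'
   3  s[3:],s[5:]  1  'a'
   4  s[5:],s[0:]  0  ''
   5  s[0:],s[4:]  2  'ba'
   6  s[4:],s[7:]  1  'b'
   7  s[7:],s[10:]  0  ''
   8  s[10:],s[8:]  1  'c'
   9  s[8:],s[9:]  0  ''
  10  s[9:],s[6:]  0  ''

[0, 2, 1, 1, 0, 2, 1, 0, 1, 0, 0]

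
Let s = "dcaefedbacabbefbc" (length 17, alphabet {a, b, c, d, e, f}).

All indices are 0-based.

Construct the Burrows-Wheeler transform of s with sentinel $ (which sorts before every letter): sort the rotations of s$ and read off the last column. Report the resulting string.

rank  rotation            last
    0  $dcaefedbacabbefbc  c
    1  abbefbc$dcaefedbac  c
    2  acabbefbc$dcaefedb  b
    3  aefedbacabbefbc$dc  c
    4  bacabbefbc$dcaefed  d
    5  bbefbc$dcaefedbaca  a
    6  bc$dcaefedbacabbef  f
    7  befbc$dcaefedbacab  b
    8  c$dcaefedbacabbefb  b
    9  cabbefbc$dcaefedba  a
   10  caefedbacabbefbc$d  d
   11  dbacabbefbc$dcaefe  e
   12  dcaefedbacabbefbc$  $
   13  edbacabbefbc$dcaef  f
   14  efbc$dcaefedbacabb  b
   15  efedbacabbefbc$dca  a
   16  fbc$dcaefedbacabbe  e
   17  fedbacabbefbc$dcae  e

ccbcdafbbade$fbaee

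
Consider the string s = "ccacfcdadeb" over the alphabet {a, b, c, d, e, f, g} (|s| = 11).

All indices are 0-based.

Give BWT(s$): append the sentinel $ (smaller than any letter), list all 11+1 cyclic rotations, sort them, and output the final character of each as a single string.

rank  rotation      last
    0  $ccacfcdadeb  b
    1  acfcdadeb$cc  c
    2  adeb$ccacfcd  d
    3  b$ccacfcdade  e
    4  cacfcdadeb$c  c
    5  ccacfcdadeb$  $
    6  cdadeb$ccacf  f
    7  cfcdadeb$cca  a
    8  dadeb$ccacfc  c
    9  deb$ccacfcda  a
   10  eb$ccacfcdad  d
   11  fcdadeb$ccac  c

bcdec$facadc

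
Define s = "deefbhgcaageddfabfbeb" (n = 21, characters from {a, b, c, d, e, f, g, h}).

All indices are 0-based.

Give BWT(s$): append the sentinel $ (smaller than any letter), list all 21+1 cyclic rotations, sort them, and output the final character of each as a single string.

bcfaefafge$dbgdedbehab

rank  rotation                last
    0  $deefbhgcaageddfabfbeb  b
    1  aageddfabfbeb$deefbhgc  c
    2  abfbeb$deefbhgcaageddf  f
    3  ageddfabfbeb$deefbhgca  a
    4  b$deefbhgcaageddfabfbe  e
    5  beb$deefbhgcaageddfabf  f
    6  bfbeb$deefbhgcaageddfa  a
    7  bhgcaageddfabfbeb$deef  f
    8  caageddfabfbeb$deefbhg  g
    9  ddfabfbeb$deefbhgcaage  e
   10  deefbhgcaageddfabfbeb$  $
   11  dfabfbeb$deefbhgcaaged  d
   12  eb$deefbhgcaageddfabfb  b
   13  eddfabfbeb$deefbhgcaag  g
   14  eefbhgcaageddfabfbeb$d  d
   15  efbhgcaageddfabfbeb$de  e
   16  fabfbeb$deefbhgcaagedd  d
   17  fbeb$deefbhgcaageddfab  b
   18  fbhgcaageddfabfbeb$dee  e
   19  gcaageddfabfbeb$deefbh  h
   20  geddfabfbeb$deefbhgcaa  a
   21  hgcaageddfabfbeb$deefb  b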